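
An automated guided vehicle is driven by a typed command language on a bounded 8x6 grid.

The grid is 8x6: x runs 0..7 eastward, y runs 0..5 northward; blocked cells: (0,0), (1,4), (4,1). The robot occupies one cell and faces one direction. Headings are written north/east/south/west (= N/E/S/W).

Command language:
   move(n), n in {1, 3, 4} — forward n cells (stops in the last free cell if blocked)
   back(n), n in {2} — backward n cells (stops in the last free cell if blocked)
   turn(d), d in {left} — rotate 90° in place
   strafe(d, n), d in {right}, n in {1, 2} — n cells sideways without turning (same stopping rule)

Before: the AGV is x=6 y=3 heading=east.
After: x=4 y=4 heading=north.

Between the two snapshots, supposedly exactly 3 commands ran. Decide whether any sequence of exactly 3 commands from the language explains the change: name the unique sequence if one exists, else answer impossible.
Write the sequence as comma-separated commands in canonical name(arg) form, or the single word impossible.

key: cell and facing (now N) both changed — the 3 commands mix motion and turning
t0: x=6 y=3 heading=east
1. back(2) → x=4 y=3 heading=east
2. turn(left) → x=4 y=3 heading=north
3. move(1) → x=4 y=4 heading=north
all 343 alternatives checked — unique.

back(2), turn(left), move(1)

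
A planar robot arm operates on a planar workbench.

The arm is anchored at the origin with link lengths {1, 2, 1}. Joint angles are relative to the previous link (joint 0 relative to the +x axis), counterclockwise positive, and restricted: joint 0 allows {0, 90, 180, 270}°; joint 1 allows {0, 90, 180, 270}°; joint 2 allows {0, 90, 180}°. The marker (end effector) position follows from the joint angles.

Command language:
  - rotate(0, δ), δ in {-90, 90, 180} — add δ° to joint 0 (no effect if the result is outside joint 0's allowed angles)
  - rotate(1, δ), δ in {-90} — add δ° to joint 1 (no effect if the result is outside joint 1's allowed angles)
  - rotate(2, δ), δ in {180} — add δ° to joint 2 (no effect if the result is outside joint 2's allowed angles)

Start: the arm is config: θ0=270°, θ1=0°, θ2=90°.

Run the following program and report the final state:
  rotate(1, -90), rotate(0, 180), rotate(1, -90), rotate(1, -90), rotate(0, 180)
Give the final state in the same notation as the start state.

config: θ0=270°, θ1=90°, θ2=90°

t0: config: θ0=270°, θ1=0°, θ2=90°
[1] after rotate(1, -90): config: θ0=270°, θ1=270°, θ2=90°
[2] after rotate(0, 180): config: θ0=90°, θ1=270°, θ2=90°
[3] after rotate(1, -90): config: θ0=90°, θ1=180°, θ2=90°
[4] after rotate(1, -90): config: θ0=90°, θ1=90°, θ2=90°
[5] after rotate(0, 180): config: θ0=270°, θ1=90°, θ2=90°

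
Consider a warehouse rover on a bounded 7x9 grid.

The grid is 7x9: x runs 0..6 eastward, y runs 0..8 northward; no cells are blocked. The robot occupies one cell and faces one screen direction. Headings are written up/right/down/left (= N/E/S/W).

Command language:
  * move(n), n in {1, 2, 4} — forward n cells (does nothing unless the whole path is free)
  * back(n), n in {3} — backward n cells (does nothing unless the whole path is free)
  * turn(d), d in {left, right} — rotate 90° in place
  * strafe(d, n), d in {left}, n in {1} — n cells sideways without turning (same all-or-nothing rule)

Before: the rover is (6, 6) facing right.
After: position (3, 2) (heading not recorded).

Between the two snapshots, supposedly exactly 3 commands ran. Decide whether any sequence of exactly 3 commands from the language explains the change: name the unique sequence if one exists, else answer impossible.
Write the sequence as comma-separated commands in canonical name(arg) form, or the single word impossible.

key: running move(4) before back(3) would end elsewhere — order is forced
t0: (6, 6) facing right
[1] after back(3): (3, 6) facing right
[2] after turn(right): (3, 6) facing down
[3] after move(4): (3, 2) facing down
no other 3-command option fits: unique.

back(3), turn(right), move(4)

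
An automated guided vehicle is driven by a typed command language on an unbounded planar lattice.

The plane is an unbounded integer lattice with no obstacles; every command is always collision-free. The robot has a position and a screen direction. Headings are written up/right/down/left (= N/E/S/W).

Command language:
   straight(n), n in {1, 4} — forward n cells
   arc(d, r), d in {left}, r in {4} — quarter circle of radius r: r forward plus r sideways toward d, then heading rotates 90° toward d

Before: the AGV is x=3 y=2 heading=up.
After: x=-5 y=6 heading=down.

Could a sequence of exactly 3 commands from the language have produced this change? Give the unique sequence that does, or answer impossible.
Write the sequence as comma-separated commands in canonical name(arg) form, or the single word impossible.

straight(4), arc(left, 4), arc(left, 4)

key: position moved to (-5,6) AND the heading swung to S — translation plus rotation needed
begin: x=3 y=2 heading=up
[1] after straight(4): x=3 y=6 heading=up
[2] after arc(left, 4): x=-1 y=10 heading=left
[3] after arc(left, 4): x=-5 y=6 heading=down
uniquely the one of 27 3-step routes that fits.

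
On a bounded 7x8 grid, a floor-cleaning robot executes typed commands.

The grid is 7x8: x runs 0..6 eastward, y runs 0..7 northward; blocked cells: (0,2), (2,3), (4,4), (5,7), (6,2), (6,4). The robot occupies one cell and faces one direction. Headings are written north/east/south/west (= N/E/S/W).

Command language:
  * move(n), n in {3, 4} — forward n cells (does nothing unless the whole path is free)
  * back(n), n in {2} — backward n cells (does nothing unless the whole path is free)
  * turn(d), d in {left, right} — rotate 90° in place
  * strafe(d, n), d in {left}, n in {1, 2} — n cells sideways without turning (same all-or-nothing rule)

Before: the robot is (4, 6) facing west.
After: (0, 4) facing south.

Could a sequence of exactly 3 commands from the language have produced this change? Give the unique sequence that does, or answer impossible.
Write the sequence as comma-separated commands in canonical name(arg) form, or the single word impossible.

key: position moved to (0,4) AND the heading swung to S — translation plus rotation needed
initial: (4, 6) facing west
[1] after move(4): (0, 6) facing west
[2] after strafe(left, 2): (0, 4) facing west
[3] after turn(left): (0, 4) facing south
no other 3-command option fits: unique.

move(4), strafe(left, 2), turn(left)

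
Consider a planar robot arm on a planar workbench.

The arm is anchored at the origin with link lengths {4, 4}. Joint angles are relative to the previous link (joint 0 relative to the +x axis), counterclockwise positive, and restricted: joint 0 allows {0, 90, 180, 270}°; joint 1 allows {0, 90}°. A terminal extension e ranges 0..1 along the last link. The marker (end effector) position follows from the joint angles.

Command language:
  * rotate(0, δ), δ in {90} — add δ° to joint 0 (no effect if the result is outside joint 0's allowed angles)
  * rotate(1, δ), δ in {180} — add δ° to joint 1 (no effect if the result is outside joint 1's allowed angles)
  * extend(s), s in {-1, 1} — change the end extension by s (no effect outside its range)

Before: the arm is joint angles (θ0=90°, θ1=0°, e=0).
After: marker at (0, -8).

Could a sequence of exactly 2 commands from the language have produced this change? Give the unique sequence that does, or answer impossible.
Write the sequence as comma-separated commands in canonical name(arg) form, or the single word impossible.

from: joint angles (θ0=90°, θ1=0°, e=0)
step 1 (rotate(0, 90)): joint angles (θ0=180°, θ1=0°, e=0)
step 2 (rotate(0, 90)): joint angles (θ0=270°, θ1=0°, e=0)
all 16 alternatives checked — unique.

rotate(0, 90), rotate(0, 90)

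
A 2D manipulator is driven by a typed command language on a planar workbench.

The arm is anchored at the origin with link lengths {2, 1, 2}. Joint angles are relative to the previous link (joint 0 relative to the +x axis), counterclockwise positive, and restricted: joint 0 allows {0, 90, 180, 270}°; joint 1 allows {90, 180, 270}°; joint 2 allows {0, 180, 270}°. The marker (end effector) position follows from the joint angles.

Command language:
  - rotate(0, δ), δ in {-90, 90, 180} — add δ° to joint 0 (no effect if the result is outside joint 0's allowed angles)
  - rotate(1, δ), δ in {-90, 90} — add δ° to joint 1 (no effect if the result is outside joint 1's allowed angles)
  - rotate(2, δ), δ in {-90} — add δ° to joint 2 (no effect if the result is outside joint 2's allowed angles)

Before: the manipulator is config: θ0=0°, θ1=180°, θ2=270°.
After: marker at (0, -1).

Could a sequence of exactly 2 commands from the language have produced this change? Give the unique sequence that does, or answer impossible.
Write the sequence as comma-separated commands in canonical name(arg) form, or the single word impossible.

rotate(1, 90), rotate(1, 90)

begin: config: θ0=0°, θ1=180°, θ2=270°
1. rotate(1, 90) → config: θ0=0°, θ1=270°, θ2=270°
2. rotate(1, 90) → config: θ0=0°, θ1=270°, θ2=270°
all 36 alternatives checked — unique.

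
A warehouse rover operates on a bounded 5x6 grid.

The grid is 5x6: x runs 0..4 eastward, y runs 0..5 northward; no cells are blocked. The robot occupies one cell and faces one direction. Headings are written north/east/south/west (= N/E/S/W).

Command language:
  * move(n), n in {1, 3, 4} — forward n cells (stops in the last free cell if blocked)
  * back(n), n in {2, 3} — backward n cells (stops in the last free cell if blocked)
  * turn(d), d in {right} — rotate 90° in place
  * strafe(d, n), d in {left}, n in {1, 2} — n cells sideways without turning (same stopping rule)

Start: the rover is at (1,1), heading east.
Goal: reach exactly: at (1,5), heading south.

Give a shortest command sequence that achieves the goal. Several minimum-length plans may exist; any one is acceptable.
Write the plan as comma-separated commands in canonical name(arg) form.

strafe(left, 2), strafe(left, 2), turn(right)

initial: at (1,1), heading east
[1] after strafe(left, 2): at (1,3), heading east
[2] after strafe(left, 2): at (1,5), heading east
[3] after turn(right): at (1,5), heading south
shorter routes all fall short; 3 is best.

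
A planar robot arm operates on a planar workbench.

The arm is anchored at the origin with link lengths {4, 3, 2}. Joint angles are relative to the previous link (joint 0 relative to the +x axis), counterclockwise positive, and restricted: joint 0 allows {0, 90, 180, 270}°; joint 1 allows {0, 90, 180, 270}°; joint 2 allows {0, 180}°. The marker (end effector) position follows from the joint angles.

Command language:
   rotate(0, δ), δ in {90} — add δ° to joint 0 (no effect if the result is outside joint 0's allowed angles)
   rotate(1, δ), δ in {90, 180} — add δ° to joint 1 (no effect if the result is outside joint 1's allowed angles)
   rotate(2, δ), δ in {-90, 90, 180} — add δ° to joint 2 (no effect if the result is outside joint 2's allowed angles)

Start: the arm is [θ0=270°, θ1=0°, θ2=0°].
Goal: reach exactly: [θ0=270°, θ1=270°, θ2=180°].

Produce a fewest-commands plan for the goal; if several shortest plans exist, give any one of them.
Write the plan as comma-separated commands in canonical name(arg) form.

start: [θ0=270°, θ1=0°, θ2=0°]
[1] after rotate(2, 180): [θ0=270°, θ1=0°, θ2=180°]
[2] after rotate(1, 90): [θ0=270°, θ1=90°, θ2=180°]
[3] after rotate(1, 180): [θ0=270°, θ1=270°, θ2=180°]
minimal: 3 command(s), checked below 3.

rotate(2, 180), rotate(1, 90), rotate(1, 180)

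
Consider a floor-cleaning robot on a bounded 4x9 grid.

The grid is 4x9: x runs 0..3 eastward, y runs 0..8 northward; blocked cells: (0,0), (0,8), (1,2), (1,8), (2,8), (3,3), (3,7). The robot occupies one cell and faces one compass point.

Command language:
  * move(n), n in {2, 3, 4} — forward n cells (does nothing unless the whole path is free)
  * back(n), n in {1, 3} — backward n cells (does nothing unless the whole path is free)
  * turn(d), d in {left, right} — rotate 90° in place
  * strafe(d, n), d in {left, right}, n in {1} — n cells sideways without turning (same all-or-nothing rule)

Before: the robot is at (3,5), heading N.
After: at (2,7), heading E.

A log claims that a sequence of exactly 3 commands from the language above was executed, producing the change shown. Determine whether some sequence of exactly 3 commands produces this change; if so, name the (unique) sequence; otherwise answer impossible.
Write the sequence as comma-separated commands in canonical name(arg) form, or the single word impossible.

strafe(left, 1), move(2), turn(right)

key: order matters: swapping strafe(left, 1) and turn(right) lands elsewhere
from: at (3,5), heading N
1. strafe(left, 1) → at (2,5), heading N
2. move(2) → at (2,7), heading N
3. turn(right) → at (2,7), heading E
uniquely the one of 729 3-step routes that fits.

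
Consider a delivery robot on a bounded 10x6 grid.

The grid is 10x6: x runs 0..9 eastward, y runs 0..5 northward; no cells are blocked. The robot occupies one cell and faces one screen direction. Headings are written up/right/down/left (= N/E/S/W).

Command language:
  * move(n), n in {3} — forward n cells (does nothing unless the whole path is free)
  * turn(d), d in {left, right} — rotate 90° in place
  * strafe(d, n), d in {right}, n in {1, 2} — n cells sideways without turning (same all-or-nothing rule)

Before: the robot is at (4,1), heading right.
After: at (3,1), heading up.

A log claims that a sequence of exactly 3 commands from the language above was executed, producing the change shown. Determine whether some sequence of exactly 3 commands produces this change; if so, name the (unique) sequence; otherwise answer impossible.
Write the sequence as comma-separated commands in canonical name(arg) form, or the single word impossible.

impossible

every 3-command combo misses the target.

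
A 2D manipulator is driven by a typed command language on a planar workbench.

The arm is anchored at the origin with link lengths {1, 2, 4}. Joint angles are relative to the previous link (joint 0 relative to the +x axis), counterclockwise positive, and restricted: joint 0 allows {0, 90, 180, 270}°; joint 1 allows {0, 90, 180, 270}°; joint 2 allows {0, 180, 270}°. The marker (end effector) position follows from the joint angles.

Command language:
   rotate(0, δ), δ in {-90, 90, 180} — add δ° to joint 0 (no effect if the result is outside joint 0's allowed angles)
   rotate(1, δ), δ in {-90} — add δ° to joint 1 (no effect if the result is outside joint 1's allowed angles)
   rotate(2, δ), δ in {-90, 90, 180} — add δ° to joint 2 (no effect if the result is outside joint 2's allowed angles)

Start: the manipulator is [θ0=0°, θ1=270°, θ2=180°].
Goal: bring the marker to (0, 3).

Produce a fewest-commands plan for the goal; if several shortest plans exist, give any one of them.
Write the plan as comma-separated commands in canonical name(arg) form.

begin: [θ0=0°, θ1=270°, θ2=180°]
step 1 (rotate(0, 90)): [θ0=90°, θ1=270°, θ2=180°]
step 2 (rotate(1, -90)): [θ0=90°, θ1=180°, θ2=180°]
shorter routes all fall short; 2 is best.

rotate(0, 90), rotate(1, -90)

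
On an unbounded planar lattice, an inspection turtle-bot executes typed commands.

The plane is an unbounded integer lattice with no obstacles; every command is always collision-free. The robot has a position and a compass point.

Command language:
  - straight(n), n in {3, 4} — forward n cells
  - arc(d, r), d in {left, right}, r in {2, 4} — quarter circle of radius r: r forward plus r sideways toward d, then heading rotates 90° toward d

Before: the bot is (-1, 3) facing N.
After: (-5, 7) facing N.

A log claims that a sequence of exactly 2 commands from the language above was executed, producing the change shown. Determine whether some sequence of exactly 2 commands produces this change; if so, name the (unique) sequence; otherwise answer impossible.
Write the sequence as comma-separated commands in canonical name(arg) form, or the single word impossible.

key: running arc(right, 2) before arc(left, 2) would end elsewhere — order is forced
t0: (-1, 3) facing N
[1] after arc(left, 2): (-3, 5) facing W
[2] after arc(right, 2): (-5, 7) facing N
all 36 alternatives checked — unique.

arc(left, 2), arc(right, 2)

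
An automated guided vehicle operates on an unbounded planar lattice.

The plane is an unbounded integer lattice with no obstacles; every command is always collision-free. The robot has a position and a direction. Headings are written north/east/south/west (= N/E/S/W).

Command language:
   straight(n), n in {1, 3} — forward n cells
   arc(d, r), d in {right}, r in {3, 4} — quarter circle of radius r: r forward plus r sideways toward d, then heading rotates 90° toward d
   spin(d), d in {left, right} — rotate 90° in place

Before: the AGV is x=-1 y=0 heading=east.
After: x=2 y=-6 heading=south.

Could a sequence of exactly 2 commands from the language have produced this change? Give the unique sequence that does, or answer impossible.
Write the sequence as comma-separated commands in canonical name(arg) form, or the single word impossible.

key: running straight(3) before arc(right, 3) would end elsewhere — order is forced
initial: x=-1 y=0 heading=east
[1] after arc(right, 3): x=2 y=-3 heading=south
[2] after straight(3): x=2 y=-6 heading=south
no rival 2-sequence matches.

arc(right, 3), straight(3)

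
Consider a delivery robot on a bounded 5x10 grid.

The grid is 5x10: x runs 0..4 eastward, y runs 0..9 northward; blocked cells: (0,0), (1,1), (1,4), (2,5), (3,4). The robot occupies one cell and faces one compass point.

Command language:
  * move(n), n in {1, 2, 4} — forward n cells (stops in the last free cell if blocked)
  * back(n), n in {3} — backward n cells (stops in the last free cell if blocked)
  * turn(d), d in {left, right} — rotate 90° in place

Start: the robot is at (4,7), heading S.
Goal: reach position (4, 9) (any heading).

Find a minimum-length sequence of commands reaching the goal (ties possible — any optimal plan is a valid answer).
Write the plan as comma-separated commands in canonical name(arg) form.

start: at (4,7), heading S
[1] after back(3): at (4,9), heading S
nothing shorter than 1 reaches the goal.

back(3)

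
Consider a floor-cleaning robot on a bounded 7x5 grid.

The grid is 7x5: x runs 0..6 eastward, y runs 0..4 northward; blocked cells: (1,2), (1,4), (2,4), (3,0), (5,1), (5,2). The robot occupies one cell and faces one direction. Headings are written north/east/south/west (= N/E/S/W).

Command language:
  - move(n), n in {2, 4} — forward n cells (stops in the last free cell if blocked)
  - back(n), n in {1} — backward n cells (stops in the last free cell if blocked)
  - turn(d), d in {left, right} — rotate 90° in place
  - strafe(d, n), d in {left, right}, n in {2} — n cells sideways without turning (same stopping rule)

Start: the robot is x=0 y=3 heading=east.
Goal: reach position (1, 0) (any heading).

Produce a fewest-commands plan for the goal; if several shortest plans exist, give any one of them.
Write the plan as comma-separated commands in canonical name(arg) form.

from: x=0 y=3 heading=east
[1] after turn(right): x=0 y=3 heading=south
[2] after move(4): x=0 y=0 heading=south
[3] after turn(right): x=0 y=0 heading=west
[4] after back(1): x=1 y=0 heading=west
nothing shorter than 4 reaches the goal.

turn(right), move(4), turn(right), back(1)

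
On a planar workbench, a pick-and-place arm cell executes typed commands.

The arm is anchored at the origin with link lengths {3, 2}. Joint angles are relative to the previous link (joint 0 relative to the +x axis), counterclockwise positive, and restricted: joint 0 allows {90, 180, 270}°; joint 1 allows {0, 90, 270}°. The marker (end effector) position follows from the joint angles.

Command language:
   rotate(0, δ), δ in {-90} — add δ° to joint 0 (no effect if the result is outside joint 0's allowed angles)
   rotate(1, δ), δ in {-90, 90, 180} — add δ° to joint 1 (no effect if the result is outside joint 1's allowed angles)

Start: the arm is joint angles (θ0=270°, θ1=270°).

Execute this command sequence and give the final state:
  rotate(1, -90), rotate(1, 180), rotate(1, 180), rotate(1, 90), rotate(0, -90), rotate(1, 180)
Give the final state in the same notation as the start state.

start: joint angles (θ0=270°, θ1=270°)
t=1 rotate(1, -90) ⇒ joint angles (θ0=270°, θ1=270°)
t=2 rotate(1, 180) ⇒ joint angles (θ0=270°, θ1=90°)
t=3 rotate(1, 180) ⇒ joint angles (θ0=270°, θ1=270°)
t=4 rotate(1, 90) ⇒ joint angles (θ0=270°, θ1=0°)
t=5 rotate(0, -90) ⇒ joint angles (θ0=180°, θ1=0°)
t=6 rotate(1, 180) ⇒ joint angles (θ0=180°, θ1=0°)

joint angles (θ0=180°, θ1=0°)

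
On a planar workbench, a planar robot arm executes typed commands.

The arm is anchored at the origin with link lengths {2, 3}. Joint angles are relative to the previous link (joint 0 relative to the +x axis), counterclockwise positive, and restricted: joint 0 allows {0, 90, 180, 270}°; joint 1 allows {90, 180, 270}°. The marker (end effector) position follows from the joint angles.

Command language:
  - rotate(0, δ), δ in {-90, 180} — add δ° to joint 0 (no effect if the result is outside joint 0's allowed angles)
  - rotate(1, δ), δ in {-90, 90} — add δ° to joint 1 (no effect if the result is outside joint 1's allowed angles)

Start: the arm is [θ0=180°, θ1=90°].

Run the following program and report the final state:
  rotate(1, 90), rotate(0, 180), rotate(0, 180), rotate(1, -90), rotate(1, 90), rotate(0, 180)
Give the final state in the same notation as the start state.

initial: [θ0=180°, θ1=90°]
[1] after rotate(1, 90): [θ0=180°, θ1=180°]
[2] after rotate(0, 180): [θ0=0°, θ1=180°]
[3] after rotate(0, 180): [θ0=180°, θ1=180°]
[4] after rotate(1, -90): [θ0=180°, θ1=90°]
[5] after rotate(1, 90): [θ0=180°, θ1=180°]
[6] after rotate(0, 180): [θ0=0°, θ1=180°]

[θ0=0°, θ1=180°]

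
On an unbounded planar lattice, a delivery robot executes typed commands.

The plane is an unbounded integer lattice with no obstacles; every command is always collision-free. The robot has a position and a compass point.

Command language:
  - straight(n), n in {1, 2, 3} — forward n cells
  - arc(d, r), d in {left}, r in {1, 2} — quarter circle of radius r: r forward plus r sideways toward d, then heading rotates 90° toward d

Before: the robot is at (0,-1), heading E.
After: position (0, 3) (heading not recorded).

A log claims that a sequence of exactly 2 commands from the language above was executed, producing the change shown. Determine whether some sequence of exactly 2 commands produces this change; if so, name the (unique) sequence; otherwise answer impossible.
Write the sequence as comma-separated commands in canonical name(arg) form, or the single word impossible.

arc(left, 2), arc(left, 2)

begin: at (0,-1), heading E
1. arc(left, 2) → at (2,1), heading N
2. arc(left, 2) → at (0,3), heading W
uniquely the one of 25 2-step routes that fits.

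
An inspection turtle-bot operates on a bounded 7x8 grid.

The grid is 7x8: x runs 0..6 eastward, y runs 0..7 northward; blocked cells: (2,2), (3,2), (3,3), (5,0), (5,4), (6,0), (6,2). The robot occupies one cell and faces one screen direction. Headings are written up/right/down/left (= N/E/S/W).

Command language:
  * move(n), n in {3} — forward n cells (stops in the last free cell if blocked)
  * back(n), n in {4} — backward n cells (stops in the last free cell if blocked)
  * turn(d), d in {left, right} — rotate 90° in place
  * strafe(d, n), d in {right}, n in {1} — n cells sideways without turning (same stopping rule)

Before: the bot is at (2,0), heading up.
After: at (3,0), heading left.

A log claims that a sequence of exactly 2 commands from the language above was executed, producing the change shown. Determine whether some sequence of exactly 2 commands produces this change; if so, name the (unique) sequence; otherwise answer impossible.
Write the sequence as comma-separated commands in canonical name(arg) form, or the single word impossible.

key: cell and facing (now W) both changed — the 2 commands mix motion and turning
start: at (2,0), heading up
step 1 (strafe(right, 1)): at (3,0), heading up
step 2 (turn(left)): at (3,0), heading left
uniquely the one of 25 2-step routes that fits.

strafe(right, 1), turn(left)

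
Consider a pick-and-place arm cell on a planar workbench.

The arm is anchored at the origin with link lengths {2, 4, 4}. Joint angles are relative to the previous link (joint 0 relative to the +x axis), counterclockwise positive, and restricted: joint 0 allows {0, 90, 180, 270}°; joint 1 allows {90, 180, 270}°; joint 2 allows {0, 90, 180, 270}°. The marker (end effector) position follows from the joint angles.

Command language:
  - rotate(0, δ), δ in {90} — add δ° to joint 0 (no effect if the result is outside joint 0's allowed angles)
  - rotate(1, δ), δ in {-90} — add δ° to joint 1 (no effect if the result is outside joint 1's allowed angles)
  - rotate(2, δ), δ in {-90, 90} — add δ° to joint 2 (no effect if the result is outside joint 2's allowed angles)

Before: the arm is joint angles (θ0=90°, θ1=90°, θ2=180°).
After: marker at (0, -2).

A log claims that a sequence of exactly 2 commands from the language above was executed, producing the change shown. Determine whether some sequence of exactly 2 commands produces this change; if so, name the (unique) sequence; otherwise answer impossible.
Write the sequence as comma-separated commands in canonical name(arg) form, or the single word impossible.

rotate(0, 90), rotate(0, 90)

from: joint angles (θ0=90°, θ1=90°, θ2=180°)
1. rotate(0, 90) → joint angles (θ0=180°, θ1=90°, θ2=180°)
2. rotate(0, 90) → joint angles (θ0=270°, θ1=90°, θ2=180°)
no other 2-command option fits: unique.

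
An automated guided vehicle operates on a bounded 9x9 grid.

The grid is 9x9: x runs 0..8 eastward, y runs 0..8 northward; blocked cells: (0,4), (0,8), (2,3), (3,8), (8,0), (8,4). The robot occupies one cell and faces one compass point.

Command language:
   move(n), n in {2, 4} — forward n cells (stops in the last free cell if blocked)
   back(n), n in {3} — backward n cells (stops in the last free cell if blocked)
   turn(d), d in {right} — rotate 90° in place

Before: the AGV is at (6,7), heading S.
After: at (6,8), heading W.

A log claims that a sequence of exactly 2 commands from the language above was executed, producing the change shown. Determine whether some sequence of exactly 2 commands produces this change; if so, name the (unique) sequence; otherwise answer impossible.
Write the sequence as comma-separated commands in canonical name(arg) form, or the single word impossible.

back(3), turn(right)

key: order matters: swapping back(3) and turn(right) lands elsewhere
initial: at (6,7), heading S
[1] after back(3): at (6,8), heading S
[2] after turn(right): at (6,8), heading W
uniquely the one of 16 2-step routes that fits.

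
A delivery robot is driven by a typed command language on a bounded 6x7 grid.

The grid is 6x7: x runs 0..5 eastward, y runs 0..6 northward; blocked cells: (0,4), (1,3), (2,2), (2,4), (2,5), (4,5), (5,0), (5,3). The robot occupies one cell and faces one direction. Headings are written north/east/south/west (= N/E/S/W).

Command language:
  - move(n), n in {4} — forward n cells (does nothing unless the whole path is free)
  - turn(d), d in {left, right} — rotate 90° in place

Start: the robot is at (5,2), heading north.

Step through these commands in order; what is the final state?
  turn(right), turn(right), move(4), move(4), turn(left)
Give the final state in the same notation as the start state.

at (5,2), heading east

t0: at (5,2), heading north
t=1 turn(right) ⇒ at (5,2), heading east
t=2 turn(right) ⇒ at (5,2), heading south
t=3 move(4) ⇒ at (5,2), heading south
t=4 move(4) ⇒ at (5,2), heading south
t=5 turn(left) ⇒ at (5,2), heading east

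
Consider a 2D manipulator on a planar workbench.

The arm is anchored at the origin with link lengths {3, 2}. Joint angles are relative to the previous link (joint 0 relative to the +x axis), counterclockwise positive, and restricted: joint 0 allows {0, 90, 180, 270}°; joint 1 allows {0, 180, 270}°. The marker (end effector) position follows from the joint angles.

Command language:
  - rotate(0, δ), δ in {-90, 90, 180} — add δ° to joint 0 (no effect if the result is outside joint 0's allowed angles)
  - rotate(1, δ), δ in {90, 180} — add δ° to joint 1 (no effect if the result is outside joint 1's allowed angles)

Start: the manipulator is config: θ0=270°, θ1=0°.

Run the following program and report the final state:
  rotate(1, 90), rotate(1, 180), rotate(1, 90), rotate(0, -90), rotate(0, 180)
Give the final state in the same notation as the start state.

initial: config: θ0=270°, θ1=0°
t=1 rotate(1, 90) ⇒ config: θ0=270°, θ1=0°
t=2 rotate(1, 180) ⇒ config: θ0=270°, θ1=180°
t=3 rotate(1, 90) ⇒ config: θ0=270°, θ1=270°
t=4 rotate(0, -90) ⇒ config: θ0=180°, θ1=270°
t=5 rotate(0, 180) ⇒ config: θ0=0°, θ1=270°

config: θ0=0°, θ1=270°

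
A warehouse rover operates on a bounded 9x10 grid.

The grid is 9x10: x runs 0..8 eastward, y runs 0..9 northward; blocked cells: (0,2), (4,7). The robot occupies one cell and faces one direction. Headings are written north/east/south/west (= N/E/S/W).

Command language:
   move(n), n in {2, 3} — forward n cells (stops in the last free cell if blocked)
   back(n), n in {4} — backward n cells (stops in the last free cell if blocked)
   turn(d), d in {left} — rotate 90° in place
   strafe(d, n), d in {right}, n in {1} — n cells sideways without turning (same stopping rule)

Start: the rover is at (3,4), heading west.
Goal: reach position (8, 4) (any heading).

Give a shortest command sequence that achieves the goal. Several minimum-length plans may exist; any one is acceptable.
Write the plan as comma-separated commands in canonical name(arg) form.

back(4), back(4)

t0: at (3,4), heading west
t=1 back(4) ⇒ at (7,4), heading west
t=2 back(4) ⇒ at (8,4), heading west
minimal: 2 command(s), checked below 2.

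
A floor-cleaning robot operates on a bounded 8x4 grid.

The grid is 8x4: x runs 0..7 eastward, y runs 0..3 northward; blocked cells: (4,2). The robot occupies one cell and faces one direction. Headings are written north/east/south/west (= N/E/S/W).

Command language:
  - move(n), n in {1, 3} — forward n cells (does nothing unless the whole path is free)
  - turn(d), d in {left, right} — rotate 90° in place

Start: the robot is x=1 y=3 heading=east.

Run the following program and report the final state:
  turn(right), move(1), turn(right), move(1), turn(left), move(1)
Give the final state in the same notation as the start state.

x=0 y=1 heading=south

t0: x=1 y=3 heading=east
t=1 turn(right) ⇒ x=1 y=3 heading=south
t=2 move(1) ⇒ x=1 y=2 heading=south
t=3 turn(right) ⇒ x=1 y=2 heading=west
t=4 move(1) ⇒ x=0 y=2 heading=west
t=5 turn(left) ⇒ x=0 y=2 heading=south
t=6 move(1) ⇒ x=0 y=1 heading=south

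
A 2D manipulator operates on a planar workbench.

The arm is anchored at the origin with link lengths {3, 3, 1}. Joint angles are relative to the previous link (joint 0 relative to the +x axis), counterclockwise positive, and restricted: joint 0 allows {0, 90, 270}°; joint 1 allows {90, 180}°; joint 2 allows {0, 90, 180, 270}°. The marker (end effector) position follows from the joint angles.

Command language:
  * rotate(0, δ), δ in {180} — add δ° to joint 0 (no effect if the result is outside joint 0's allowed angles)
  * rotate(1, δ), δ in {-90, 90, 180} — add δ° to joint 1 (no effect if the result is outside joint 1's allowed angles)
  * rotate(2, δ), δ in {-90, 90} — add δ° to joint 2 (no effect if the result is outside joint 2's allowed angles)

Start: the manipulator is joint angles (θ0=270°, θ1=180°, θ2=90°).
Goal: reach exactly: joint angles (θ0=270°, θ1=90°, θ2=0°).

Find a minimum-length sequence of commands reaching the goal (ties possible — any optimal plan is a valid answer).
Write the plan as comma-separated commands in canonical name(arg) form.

start: joint angles (θ0=270°, θ1=180°, θ2=90°)
t=1 rotate(1, -90) ⇒ joint angles (θ0=270°, θ1=90°, θ2=90°)
t=2 rotate(2, -90) ⇒ joint angles (θ0=270°, θ1=90°, θ2=0°)
shorter routes all fall short; 2 is best.

rotate(1, -90), rotate(2, -90)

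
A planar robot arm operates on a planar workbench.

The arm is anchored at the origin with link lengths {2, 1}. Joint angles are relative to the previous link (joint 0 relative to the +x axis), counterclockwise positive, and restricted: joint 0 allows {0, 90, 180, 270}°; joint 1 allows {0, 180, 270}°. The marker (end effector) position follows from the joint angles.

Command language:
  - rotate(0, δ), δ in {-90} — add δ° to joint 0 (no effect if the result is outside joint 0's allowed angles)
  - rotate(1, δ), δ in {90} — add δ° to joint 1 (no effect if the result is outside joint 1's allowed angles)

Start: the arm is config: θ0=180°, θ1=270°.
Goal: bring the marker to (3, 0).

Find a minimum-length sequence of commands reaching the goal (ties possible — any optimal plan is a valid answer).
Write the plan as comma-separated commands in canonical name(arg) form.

rotate(0, -90), rotate(0, -90), rotate(1, 90)

start: config: θ0=180°, θ1=270°
1. rotate(0, -90) → config: θ0=90°, θ1=270°
2. rotate(0, -90) → config: θ0=0°, θ1=270°
3. rotate(1, 90) → config: θ0=0°, θ1=0°
nothing shorter than 3 reaches the goal.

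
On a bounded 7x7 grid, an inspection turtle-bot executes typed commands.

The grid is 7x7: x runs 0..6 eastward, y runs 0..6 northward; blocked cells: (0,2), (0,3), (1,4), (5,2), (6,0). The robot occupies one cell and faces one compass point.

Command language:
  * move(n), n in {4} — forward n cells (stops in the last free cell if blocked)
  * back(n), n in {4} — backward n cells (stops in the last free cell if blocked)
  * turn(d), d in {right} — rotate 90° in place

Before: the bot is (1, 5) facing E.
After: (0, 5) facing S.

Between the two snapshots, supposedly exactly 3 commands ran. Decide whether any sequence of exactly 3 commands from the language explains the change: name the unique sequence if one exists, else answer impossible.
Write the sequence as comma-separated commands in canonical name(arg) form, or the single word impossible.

back(4), back(4), turn(right)

key: cell and facing (now S) both changed — the 3 commands mix motion and turning
from: (1, 5) facing E
t=1 back(4) ⇒ (0, 5) facing E
t=2 back(4) ⇒ (0, 5) facing E
t=3 turn(right) ⇒ (0, 5) facing S
no other 3-command option fits: unique.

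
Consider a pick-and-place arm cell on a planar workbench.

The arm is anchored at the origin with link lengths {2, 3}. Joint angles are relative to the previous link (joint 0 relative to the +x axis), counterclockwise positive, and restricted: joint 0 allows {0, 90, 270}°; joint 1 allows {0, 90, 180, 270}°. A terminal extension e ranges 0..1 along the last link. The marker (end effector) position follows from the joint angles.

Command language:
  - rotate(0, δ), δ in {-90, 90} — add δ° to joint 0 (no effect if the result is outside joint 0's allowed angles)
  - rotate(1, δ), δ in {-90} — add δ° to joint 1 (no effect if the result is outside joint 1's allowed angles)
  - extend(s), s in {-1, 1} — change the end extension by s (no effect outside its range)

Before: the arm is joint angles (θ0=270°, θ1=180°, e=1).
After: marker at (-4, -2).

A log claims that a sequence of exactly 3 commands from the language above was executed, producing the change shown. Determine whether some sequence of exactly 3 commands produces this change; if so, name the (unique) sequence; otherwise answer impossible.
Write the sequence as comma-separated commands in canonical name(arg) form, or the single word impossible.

rotate(1, -90), rotate(1, -90), rotate(1, -90)

initial: joint angles (θ0=270°, θ1=180°, e=1)
[1] after rotate(1, -90): joint angles (θ0=270°, θ1=90°, e=1)
[2] after rotate(1, -90): joint angles (θ0=270°, θ1=0°, e=1)
[3] after rotate(1, -90): joint angles (θ0=270°, θ1=270°, e=1)
no other 3-command option fits: unique.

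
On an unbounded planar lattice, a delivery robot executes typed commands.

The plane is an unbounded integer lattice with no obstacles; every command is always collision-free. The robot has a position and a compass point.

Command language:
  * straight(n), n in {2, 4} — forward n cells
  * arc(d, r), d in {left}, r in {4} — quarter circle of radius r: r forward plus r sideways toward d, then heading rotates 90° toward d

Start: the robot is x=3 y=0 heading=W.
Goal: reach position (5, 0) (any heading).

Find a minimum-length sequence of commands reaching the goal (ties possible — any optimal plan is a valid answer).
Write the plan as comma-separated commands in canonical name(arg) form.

straight(2), arc(left, 4), arc(left, 4), arc(left, 4), straight(4)

from: x=3 y=0 heading=W
t=1 straight(2) ⇒ x=1 y=0 heading=W
t=2 arc(left, 4) ⇒ x=-3 y=-4 heading=S
t=3 arc(left, 4) ⇒ x=1 y=-8 heading=E
t=4 arc(left, 4) ⇒ x=5 y=-4 heading=N
t=5 straight(4) ⇒ x=5 y=0 heading=N
nothing shorter than 5 reaches the goal.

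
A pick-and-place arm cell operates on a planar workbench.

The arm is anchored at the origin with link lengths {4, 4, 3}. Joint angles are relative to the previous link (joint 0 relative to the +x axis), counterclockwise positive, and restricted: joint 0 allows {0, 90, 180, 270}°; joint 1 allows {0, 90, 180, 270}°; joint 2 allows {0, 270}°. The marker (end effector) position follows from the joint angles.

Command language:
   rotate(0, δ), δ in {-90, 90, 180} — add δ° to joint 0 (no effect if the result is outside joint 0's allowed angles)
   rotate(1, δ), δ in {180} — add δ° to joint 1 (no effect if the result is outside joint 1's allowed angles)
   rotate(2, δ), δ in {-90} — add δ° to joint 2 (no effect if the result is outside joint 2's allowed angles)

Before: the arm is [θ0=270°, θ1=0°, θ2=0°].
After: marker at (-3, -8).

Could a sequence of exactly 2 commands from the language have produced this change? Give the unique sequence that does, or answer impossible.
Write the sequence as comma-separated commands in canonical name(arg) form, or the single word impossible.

t0: [θ0=270°, θ1=0°, θ2=0°]
t=1 rotate(2, -90) ⇒ [θ0=270°, θ1=0°, θ2=270°]
t=2 rotate(2, -90) ⇒ [θ0=270°, θ1=0°, θ2=270°]
no rival 2-sequence matches.

rotate(2, -90), rotate(2, -90)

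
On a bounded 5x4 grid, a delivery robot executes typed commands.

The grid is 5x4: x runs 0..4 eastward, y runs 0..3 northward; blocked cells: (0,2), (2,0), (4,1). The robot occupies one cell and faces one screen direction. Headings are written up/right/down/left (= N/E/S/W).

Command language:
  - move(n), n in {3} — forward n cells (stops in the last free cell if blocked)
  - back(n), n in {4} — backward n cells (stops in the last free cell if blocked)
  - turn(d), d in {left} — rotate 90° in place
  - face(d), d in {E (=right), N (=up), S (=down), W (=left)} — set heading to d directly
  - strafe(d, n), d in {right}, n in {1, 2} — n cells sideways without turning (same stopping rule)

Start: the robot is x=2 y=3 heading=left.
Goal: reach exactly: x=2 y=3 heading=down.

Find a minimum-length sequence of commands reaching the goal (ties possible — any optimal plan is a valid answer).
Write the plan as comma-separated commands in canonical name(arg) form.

turn(left)

t0: x=2 y=3 heading=left
[1] after turn(left): x=2 y=3 heading=down
shorter routes all fall short; 1 is best.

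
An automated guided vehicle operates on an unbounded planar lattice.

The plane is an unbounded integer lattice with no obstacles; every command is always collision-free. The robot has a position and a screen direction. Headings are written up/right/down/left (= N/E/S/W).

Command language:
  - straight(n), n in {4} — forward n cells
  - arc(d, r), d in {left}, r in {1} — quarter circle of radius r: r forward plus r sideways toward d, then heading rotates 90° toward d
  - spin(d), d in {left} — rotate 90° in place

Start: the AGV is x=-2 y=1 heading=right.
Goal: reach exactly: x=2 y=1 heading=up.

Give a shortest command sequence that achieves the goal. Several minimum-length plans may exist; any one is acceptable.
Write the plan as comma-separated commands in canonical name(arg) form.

straight(4), spin(left)

begin: x=-2 y=1 heading=right
t=1 straight(4) ⇒ x=2 y=1 heading=right
t=2 spin(left) ⇒ x=2 y=1 heading=up
minimal: 2 command(s), checked below 2.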